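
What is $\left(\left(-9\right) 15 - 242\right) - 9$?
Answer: $-386$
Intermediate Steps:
$\left(\left(-9\right) 15 - 242\right) - 9 = \left(-135 - 242\right) - 9 = -377 - 9 = -386$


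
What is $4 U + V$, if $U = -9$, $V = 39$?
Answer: $3$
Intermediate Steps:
$4 U + V = 4 \left(-9\right) + 39 = -36 + 39 = 3$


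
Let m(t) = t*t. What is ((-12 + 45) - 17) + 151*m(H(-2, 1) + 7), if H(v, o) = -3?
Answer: 2432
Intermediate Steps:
m(t) = t**2
((-12 + 45) - 17) + 151*m(H(-2, 1) + 7) = ((-12 + 45) - 17) + 151*(-3 + 7)**2 = (33 - 17) + 151*4**2 = 16 + 151*16 = 16 + 2416 = 2432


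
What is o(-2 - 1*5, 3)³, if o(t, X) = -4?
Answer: -64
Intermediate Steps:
o(-2 - 1*5, 3)³ = (-4)³ = -64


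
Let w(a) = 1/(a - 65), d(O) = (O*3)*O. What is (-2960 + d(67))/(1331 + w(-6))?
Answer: 106571/13500 ≈ 7.8941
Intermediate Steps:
d(O) = 3*O**2 (d(O) = (3*O)*O = 3*O**2)
w(a) = 1/(-65 + a)
(-2960 + d(67))/(1331 + w(-6)) = (-2960 + 3*67**2)/(1331 + 1/(-65 - 6)) = (-2960 + 3*4489)/(1331 + 1/(-71)) = (-2960 + 13467)/(1331 - 1/71) = 10507/(94500/71) = 10507*(71/94500) = 106571/13500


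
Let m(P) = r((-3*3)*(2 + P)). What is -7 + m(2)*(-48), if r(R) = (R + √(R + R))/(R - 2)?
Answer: -997/19 + 144*I*√2/19 ≈ -52.474 + 10.718*I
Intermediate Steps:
r(R) = (R + √2*√R)/(-2 + R) (r(R) = (R + √(2*R))/(-2 + R) = (R + √2*√R)/(-2 + R))
m(P) = (-18 - 9*P + √2*√(-18 - 9*P))/(-20 - 9*P) (m(P) = ((-3*3)*(2 + P) + √2*√((-3*3)*(2 + P)))/(-2 + (-3*3)*(2 + P)) = (-9*(2 + P) + √2*√(-9*(2 + P)))/(-2 - 9*(2 + P)) = ((-18 - 9*P) + √2*√(-18 - 9*P))/(-2 + (-18 - 9*P)) = (-18 - 9*P + √2*√(-18 - 9*P))/(-20 - 9*P))
-7 + m(2)*(-48) = -7 + ((18 - 3*√(-4 - 2*2) + 9*2)/(20 + 9*2))*(-48) = -7 + ((18 - 3*√(-4 - 4) + 18)/(20 + 18))*(-48) = -7 + ((18 - 6*I*√2 + 18)/38)*(-48) = -7 + ((36 - 6*I*√2)/38)*(-48) = -7 + (18/19 - 3*I*√2/19)*(-48) = -7 + (-864/19 + 144*I*√2/19) = -997/19 + 144*I*√2/19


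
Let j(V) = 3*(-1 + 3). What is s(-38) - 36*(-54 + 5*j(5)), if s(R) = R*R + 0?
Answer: 2308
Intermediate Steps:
j(V) = 6 (j(V) = 3*2 = 6)
s(R) = R² (s(R) = R² + 0 = R²)
s(-38) - 36*(-54 + 5*j(5)) = (-38)² - 36*(-54 + 5*6) = 1444 - 36*(-54 + 30) = 1444 - 36*(-24) = 1444 + 864 = 2308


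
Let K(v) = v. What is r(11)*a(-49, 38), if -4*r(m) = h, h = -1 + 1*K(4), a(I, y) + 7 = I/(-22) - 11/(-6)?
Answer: 97/44 ≈ 2.2045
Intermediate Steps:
a(I, y) = -31/6 - I/22 (a(I, y) = -7 + (I/(-22) - 11/(-6)) = -7 + (I*(-1/22) - 11*(-1/6)) = -7 + (-I/22 + 11/6) = -7 + (11/6 - I/22) = -31/6 - I/22)
h = 3 (h = -1 + 1*4 = -1 + 4 = 3)
r(m) = -3/4 (r(m) = -1/4*3 = -3/4)
r(11)*a(-49, 38) = -3*(-31/6 - 1/22*(-49))/4 = -3*(-31/6 + 49/22)/4 = -3/4*(-97/33) = 97/44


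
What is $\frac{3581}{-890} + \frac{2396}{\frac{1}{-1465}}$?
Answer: $- \frac{3124028181}{890} \approx -3.5101 \cdot 10^{6}$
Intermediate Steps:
$\frac{3581}{-890} + \frac{2396}{\frac{1}{-1465}} = 3581 \left(- \frac{1}{890}\right) + \frac{2396}{- \frac{1}{1465}} = - \frac{3581}{890} + 2396 \left(-1465\right) = - \frac{3581}{890} - 3510140 = - \frac{3124028181}{890}$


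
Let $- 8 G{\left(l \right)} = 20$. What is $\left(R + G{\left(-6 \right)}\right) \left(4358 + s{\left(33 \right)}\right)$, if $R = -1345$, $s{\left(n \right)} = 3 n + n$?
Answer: $-6050275$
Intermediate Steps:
$G{\left(l \right)} = - \frac{5}{2}$ ($G{\left(l \right)} = \left(- \frac{1}{8}\right) 20 = - \frac{5}{2}$)
$s{\left(n \right)} = 4 n$
$\left(R + G{\left(-6 \right)}\right) \left(4358 + s{\left(33 \right)}\right) = \left(-1345 - \frac{5}{2}\right) \left(4358 + 4 \cdot 33\right) = - \frac{2695 \left(4358 + 132\right)}{2} = \left(- \frac{2695}{2}\right) 4490 = -6050275$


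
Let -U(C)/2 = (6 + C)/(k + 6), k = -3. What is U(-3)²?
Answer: 4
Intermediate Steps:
U(C) = -4 - 2*C/3 (U(C) = -2*(6 + C)/(-3 + 6) = -2*(6 + C)/3 = -2*(2 + C/3) = -4 - 2*C/3)
U(-3)² = (-4 - ⅔*(-3))² = (-4 + 2)² = (-2)² = 4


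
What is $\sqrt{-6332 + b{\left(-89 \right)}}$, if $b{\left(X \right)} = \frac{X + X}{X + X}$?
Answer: $i \sqrt{6331} \approx 79.568 i$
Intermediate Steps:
$b{\left(X \right)} = 1$ ($b{\left(X \right)} = \frac{2 X}{2 X} = 2 X \frac{1}{2 X} = 1$)
$\sqrt{-6332 + b{\left(-89 \right)}} = \sqrt{-6332 + 1} = \sqrt{-6331} = i \sqrt{6331}$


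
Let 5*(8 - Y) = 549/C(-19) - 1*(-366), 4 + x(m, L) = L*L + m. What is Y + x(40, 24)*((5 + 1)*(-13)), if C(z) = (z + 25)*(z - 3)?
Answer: -10516081/220 ≈ -47800.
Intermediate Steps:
C(z) = (-3 + z)*(25 + z) (C(z) = (25 + z)*(-3 + z) = (-3 + z)*(25 + z))
x(m, L) = -4 + m + L² (x(m, L) = -4 + (L*L + m) = -4 + (L² + m) = -4 + (m + L²) = -4 + m + L²)
Y = -14161/220 (Y = 8 - (549/(-75 + (-19)² + 22*(-19)) - 1*(-366))/5 = 8 - (549/(-75 + 361 - 418) + 366)/5 = 8 - (549/(-132) + 366)/5 = 8 - (549*(-1/132) + 366)/5 = 8 - (-183/44 + 366)/5 = 8 - ⅕*15921/44 = 8 - 15921/220 = -14161/220 ≈ -64.368)
Y + x(40, 24)*((5 + 1)*(-13)) = -14161/220 + (-4 + 40 + 24²)*((5 + 1)*(-13)) = -14161/220 + (-4 + 40 + 576)*(6*(-13)) = -14161/220 + 612*(-78) = -14161/220 - 47736 = -10516081/220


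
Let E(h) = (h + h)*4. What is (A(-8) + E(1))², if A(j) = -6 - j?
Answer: 100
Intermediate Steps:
E(h) = 8*h (E(h) = (2*h)*4 = 8*h)
(A(-8) + E(1))² = ((-6 - 1*(-8)) + 8*1)² = ((-6 + 8) + 8)² = (2 + 8)² = 10² = 100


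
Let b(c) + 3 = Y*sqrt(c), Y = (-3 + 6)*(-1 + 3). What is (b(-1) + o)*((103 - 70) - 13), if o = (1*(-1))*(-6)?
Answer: 60 + 120*I ≈ 60.0 + 120.0*I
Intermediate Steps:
Y = 6 (Y = 3*2 = 6)
b(c) = -3 + 6*sqrt(c)
o = 6 (o = -1*(-6) = 6)
(b(-1) + o)*((103 - 70) - 13) = ((-3 + 6*sqrt(-1)) + 6)*((103 - 70) - 13) = ((-3 + 6*I) + 6)*(33 - 13) = (3 + 6*I)*20 = 60 + 120*I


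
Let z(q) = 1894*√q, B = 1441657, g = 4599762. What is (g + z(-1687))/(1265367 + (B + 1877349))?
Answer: 4599762/4584373 + 1894*I*√1687/4584373 ≈ 1.0034 + 0.016969*I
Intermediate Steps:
(g + z(-1687))/(1265367 + (B + 1877349)) = (4599762 + 1894*√(-1687))/(1265367 + (1441657 + 1877349)) = (4599762 + 1894*(I*√1687))/(1265367 + 3319006) = (4599762 + 1894*I*√1687)/4584373 = (4599762 + 1894*I*√1687)*(1/4584373) = 4599762/4584373 + 1894*I*√1687/4584373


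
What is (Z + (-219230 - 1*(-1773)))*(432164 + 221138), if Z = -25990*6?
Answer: -243941006894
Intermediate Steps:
Z = -155940
(Z + (-219230 - 1*(-1773)))*(432164 + 221138) = (-155940 + (-219230 - 1*(-1773)))*(432164 + 221138) = (-155940 + (-219230 + 1773))*653302 = (-155940 - 217457)*653302 = -373397*653302 = -243941006894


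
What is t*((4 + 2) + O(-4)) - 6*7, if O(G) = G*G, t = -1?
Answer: -64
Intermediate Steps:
O(G) = G²
t*((4 + 2) + O(-4)) - 6*7 = -((4 + 2) + (-4)²) - 6*7 = -(6 + 16) - 42 = -1*22 - 42 = -22 - 42 = -64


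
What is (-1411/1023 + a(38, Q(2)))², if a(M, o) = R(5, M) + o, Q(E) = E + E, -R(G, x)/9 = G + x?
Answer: 154621968400/1046529 ≈ 1.4775e+5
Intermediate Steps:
R(G, x) = -9*G - 9*x (R(G, x) = -9*(G + x) = -9*G - 9*x)
Q(E) = 2*E
a(M, o) = -45 + o - 9*M (a(M, o) = (-9*5 - 9*M) + o = (-45 - 9*M) + o = -45 + o - 9*M)
(-1411/1023 + a(38, Q(2)))² = (-1411/1023 + (-45 + 2*2 - 9*38))² = (-1411*1/1023 + (-45 + 4 - 342))² = (-1411/1023 - 383)² = (-393220/1023)² = 154621968400/1046529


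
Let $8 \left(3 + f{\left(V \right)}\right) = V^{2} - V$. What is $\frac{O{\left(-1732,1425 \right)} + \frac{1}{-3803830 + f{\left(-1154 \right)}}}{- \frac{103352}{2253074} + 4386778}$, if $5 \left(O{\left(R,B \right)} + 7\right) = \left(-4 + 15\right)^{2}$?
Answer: $\frac{234921477420419}{59915603172794792225} \approx 3.9209 \cdot 10^{-6}$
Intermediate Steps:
$f{\left(V \right)} = -3 - \frac{V}{8} + \frac{V^{2}}{8}$ ($f{\left(V \right)} = -3 + \frac{V^{2} - V}{8} = -3 + \left(- \frac{V}{8} + \frac{V^{2}}{8}\right) = -3 - \frac{V}{8} + \frac{V^{2}}{8}$)
$O{\left(R,B \right)} = \frac{86}{5}$ ($O{\left(R,B \right)} = -7 + \frac{\left(-4 + 15\right)^{2}}{5} = -7 + \frac{11^{2}}{5} = -7 + \frac{1}{5} \cdot 121 = -7 + \frac{121}{5} = \frac{86}{5}$)
$\frac{O{\left(-1732,1425 \right)} + \frac{1}{-3803830 + f{\left(-1154 \right)}}}{- \frac{103352}{2253074} + 4386778} = \frac{\frac{86}{5} + \frac{1}{-3803830 - \left(- \frac{565}{4} - \frac{332929}{2}\right)}}{- \frac{103352}{2253074} + 4386778} = \frac{\frac{86}{5} + \frac{1}{-3803830 + \left(-3 + \frac{577}{4} + \frac{1}{8} \cdot 1331716\right)}}{\left(-103352\right) \frac{1}{2253074} + 4386778} = \frac{\frac{86}{5} + \frac{1}{-3803830 + \left(-3 + \frac{577}{4} + \frac{332929}{2}\right)}}{- \frac{51676}{1126537} + 4386778} = \frac{\frac{86}{5} + \frac{1}{-3803830 + \frac{666423}{4}}}{\frac{4941867676110}{1126537}} = \left(\frac{86}{5} + \frac{1}{- \frac{14548897}{4}}\right) \frac{1126537}{4941867676110} = \left(\frac{86}{5} - \frac{4}{14548897}\right) \frac{1126537}{4941867676110} = \frac{1251205122}{72744485} \cdot \frac{1126537}{4941867676110} = \frac{234921477420419}{59915603172794792225}$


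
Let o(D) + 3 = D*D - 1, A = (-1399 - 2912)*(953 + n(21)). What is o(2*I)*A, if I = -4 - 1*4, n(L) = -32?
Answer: -1000548612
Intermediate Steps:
I = -8 (I = -4 - 4 = -8)
A = -3970431 (A = (-1399 - 2912)*(953 - 32) = -4311*921 = -3970431)
o(D) = -4 + D² (o(D) = -3 + (D*D - 1) = -3 + (D² - 1) = -3 + (-1 + D²) = -4 + D²)
o(2*I)*A = (-4 + (2*(-8))²)*(-3970431) = (-4 + (-16)²)*(-3970431) = (-4 + 256)*(-3970431) = 252*(-3970431) = -1000548612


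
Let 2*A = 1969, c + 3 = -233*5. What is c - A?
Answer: -4305/2 ≈ -2152.5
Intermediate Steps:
c = -1168 (c = -3 - 233*5 = -3 - 1165 = -1168)
A = 1969/2 (A = (½)*1969 = 1969/2 ≈ 984.50)
c - A = -1168 - 1*1969/2 = -1168 - 1969/2 = -4305/2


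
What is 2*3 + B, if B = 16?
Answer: 22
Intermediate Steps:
2*3 + B = 2*3 + 16 = 6 + 16 = 22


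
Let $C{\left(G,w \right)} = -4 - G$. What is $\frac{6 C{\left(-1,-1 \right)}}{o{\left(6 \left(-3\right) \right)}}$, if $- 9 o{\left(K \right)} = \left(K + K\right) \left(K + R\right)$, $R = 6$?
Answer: $\frac{3}{8} \approx 0.375$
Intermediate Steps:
$o{\left(K \right)} = - \frac{2 K \left(6 + K\right)}{9}$ ($o{\left(K \right)} = - \frac{\left(K + K\right) \left(K + 6\right)}{9} = - \frac{2 K \left(6 + K\right)}{9}$)
$\frac{6 C{\left(-1,-1 \right)}}{o{\left(6 \left(-3\right) \right)}} = \frac{6 \left(-4 - -1\right)}{\left(- \frac{2}{9}\right) 6 \left(-3\right) \left(6 + 6 \left(-3\right)\right)} = \frac{6 \left(-4 + 1\right)}{\left(- \frac{2}{9}\right) \left(-18\right) \left(6 - 18\right)} = \frac{6 \left(-3\right)}{\left(- \frac{2}{9}\right) \left(-18\right) \left(-12\right)} = - \frac{18}{-48} = \left(-18\right) \left(- \frac{1}{48}\right) = \frac{3}{8}$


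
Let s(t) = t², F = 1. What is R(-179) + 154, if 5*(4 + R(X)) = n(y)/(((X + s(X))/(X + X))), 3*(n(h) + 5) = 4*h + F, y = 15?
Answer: 200204/1335 ≈ 149.97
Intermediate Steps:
n(h) = -14/3 + 4*h/3 (n(h) = -5 + (4*h + 1)/3 = -5 + (1 + 4*h)/3 = -5 + (⅓ + 4*h/3) = -14/3 + 4*h/3)
R(X) = -4 + 92*X/(15*(X + X²)) (R(X) = -4 + ((-14/3 + (4/3)*15)/(((X + X²)/(X + X))))/5 = -4 + ((-14/3 + 20)/(((X + X²)/((2*X)))))/5 = -4 + (46/(3*(((X + X²)*(1/(2*X))))))/5 = -4 + (46/(3*(((X + X²)/(2*X)))))/5 = -4 + (46*(2*X/(X + X²))/3)/5 = -4 + (92*X/(3*(X + X²)))/5 = -4 + 92*X/(15*(X + X²)))
R(-179) + 154 = 4*(8 - 15*(-179))/(15*(1 - 179)) + 154 = (4/15)*(8 + 2685)/(-178) + 154 = (4/15)*(-1/178)*2693 + 154 = -5386/1335 + 154 = 200204/1335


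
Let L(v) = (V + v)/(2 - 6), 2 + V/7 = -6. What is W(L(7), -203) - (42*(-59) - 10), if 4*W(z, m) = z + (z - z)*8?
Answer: 39857/16 ≈ 2491.1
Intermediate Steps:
V = -56 (V = -14 + 7*(-6) = -14 - 42 = -56)
L(v) = 14 - v/4 (L(v) = (-56 + v)/(2 - 6) = (-56 + v)/(-4) = (-56 + v)*(-¼) = 14 - v/4)
W(z, m) = z/4 (W(z, m) = (z + (z - z)*8)/4 = (z + 0*8)/4 = (z + 0)/4 = z/4)
W(L(7), -203) - (42*(-59) - 10) = (14 - ¼*7)/4 - (42*(-59) - 10) = (14 - 7/4)/4 - (-2478 - 10) = (¼)*(49/4) - 1*(-2488) = 49/16 + 2488 = 39857/16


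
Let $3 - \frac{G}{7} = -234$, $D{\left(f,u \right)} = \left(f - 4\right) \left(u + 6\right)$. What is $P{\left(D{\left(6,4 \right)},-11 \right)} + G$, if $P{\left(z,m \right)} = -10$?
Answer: $1649$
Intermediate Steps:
$D{\left(f,u \right)} = \left(-4 + f\right) \left(6 + u\right)$
$G = 1659$ ($G = 21 - -1638 = 21 + 1638 = 1659$)
$P{\left(D{\left(6,4 \right)},-11 \right)} + G = -10 + 1659 = 1649$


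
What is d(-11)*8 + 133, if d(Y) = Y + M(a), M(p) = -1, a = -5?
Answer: 37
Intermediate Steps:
d(Y) = -1 + Y (d(Y) = Y - 1 = -1 + Y)
d(-11)*8 + 133 = (-1 - 11)*8 + 133 = -12*8 + 133 = -96 + 133 = 37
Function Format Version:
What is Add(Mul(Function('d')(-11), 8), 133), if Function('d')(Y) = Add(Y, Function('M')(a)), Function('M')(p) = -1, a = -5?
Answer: 37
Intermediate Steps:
Function('d')(Y) = Add(-1, Y) (Function('d')(Y) = Add(Y, -1) = Add(-1, Y))
Add(Mul(Function('d')(-11), 8), 133) = Add(Mul(Add(-1, -11), 8), 133) = Add(Mul(-12, 8), 133) = Add(-96, 133) = 37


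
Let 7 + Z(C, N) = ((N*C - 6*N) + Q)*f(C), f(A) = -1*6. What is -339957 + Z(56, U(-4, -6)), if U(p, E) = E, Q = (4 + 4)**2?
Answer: -338548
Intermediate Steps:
Q = 64 (Q = 8**2 = 64)
f(A) = -6
Z(C, N) = -391 + 36*N - 6*C*N (Z(C, N) = -7 + ((N*C - 6*N) + 64)*(-6) = -7 + ((C*N - 6*N) + 64)*(-6) = -7 + ((-6*N + C*N) + 64)*(-6) = -7 + (64 - 6*N + C*N)*(-6) = -7 + (-384 + 36*N - 6*C*N) = -391 + 36*N - 6*C*N)
-339957 + Z(56, U(-4, -6)) = -339957 + (-391 + 36*(-6) - 6*56*(-6)) = -339957 + (-391 - 216 + 2016) = -339957 + 1409 = -338548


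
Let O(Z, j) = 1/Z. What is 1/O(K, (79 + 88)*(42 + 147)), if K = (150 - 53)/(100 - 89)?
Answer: 97/11 ≈ 8.8182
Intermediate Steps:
K = 97/11 ≈ 8.8182
1/O(K, (79 + 88)*(42 + 147)) = 1/(1/(97/11)) = 1/(11/97) = 97/11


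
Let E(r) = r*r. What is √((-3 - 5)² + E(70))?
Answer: 2*√1241 ≈ 70.456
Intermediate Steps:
E(r) = r²
√((-3 - 5)² + E(70)) = √((-3 - 5)² + 70²) = √((-8)² + 4900) = √(64 + 4900) = √4964 = 2*√1241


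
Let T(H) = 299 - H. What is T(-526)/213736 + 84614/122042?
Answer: 9092871277/13042384456 ≈ 0.69718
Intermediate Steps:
T(-526)/213736 + 84614/122042 = (299 - 1*(-526))/213736 + 84614/122042 = (299 + 526)*(1/213736) + 84614*(1/122042) = 825*(1/213736) + 42307/61021 = 825/213736 + 42307/61021 = 9092871277/13042384456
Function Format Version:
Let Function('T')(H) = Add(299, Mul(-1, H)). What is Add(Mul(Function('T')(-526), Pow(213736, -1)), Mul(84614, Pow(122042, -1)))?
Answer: Rational(9092871277, 13042384456) ≈ 0.69718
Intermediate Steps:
Add(Mul(Function('T')(-526), Pow(213736, -1)), Mul(84614, Pow(122042, -1))) = Add(Mul(Add(299, Mul(-1, -526)), Pow(213736, -1)), Mul(84614, Pow(122042, -1))) = Add(Mul(Add(299, 526), Rational(1, 213736)), Mul(84614, Rational(1, 122042))) = Add(Mul(825, Rational(1, 213736)), Rational(42307, 61021)) = Add(Rational(825, 213736), Rational(42307, 61021)) = Rational(9092871277, 13042384456)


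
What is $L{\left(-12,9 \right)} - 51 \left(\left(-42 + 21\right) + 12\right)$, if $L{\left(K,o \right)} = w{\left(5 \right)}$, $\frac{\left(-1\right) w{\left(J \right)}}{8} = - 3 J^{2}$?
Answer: $1059$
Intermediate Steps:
$w{\left(J \right)} = 24 J^{2}$ ($w{\left(J \right)} = - 8 \left(- 3 J^{2}\right) = 24 J^{2}$)
$L{\left(K,o \right)} = 600$ ($L{\left(K,o \right)} = 24 \cdot 5^{2} = 24 \cdot 25 = 600$)
$L{\left(-12,9 \right)} - 51 \left(\left(-42 + 21\right) + 12\right) = 600 - 51 \left(\left(-42 + 21\right) + 12\right) = 600 - 51 \left(-21 + 12\right) = 600 - -459 = 600 + 459 = 1059$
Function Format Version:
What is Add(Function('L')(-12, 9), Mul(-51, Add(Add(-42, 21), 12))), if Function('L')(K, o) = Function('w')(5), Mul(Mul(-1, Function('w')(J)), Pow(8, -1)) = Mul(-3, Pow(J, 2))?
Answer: 1059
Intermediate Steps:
Function('w')(J) = Mul(24, Pow(J, 2)) (Function('w')(J) = Mul(-8, Mul(-3, Pow(J, 2))) = Mul(24, Pow(J, 2)))
Function('L')(K, o) = 600 (Function('L')(K, o) = Mul(24, Pow(5, 2)) = Mul(24, 25) = 600)
Add(Function('L')(-12, 9), Mul(-51, Add(Add(-42, 21), 12))) = Add(600, Mul(-51, Add(Add(-42, 21), 12))) = Add(600, Mul(-51, Add(-21, 12))) = Add(600, Mul(-51, -9)) = Add(600, 459) = 1059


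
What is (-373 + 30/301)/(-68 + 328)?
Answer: -112243/78260 ≈ -1.4342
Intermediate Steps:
(-373 + 30/301)/(-68 + 328) = (-373 + 30*(1/301))/260 = (-373 + 30/301)*(1/260) = -112243/301*1/260 = -112243/78260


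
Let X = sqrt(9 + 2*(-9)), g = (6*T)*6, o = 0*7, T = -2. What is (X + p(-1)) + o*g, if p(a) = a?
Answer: -1 + 3*I ≈ -1.0 + 3.0*I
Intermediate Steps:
o = 0
g = -72 (g = (6*(-2))*6 = -12*6 = -72)
X = 3*I (X = sqrt(9 - 18) = sqrt(-9) = 3*I ≈ 3.0*I)
(X + p(-1)) + o*g = (3*I - 1) + 0*(-72) = (-1 + 3*I) + 0 = -1 + 3*I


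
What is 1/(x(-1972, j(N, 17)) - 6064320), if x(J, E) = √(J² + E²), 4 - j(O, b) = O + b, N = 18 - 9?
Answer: -1516080/9193993293283 - √972317/18387986586566 ≈ -1.6495e-7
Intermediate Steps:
N = 9
j(O, b) = 4 - O - b (j(O, b) = 4 - (O + b) = 4 + (-O - b) = 4 - O - b)
x(J, E) = √(E² + J²)
1/(x(-1972, j(N, 17)) - 6064320) = 1/(√((4 - 1*9 - 1*17)² + (-1972)²) - 6064320) = 1/(√((4 - 9 - 17)² + 3888784) - 6064320) = 1/(√((-22)² + 3888784) - 6064320) = 1/(√(484 + 3888784) - 6064320) = 1/(√3889268 - 6064320) = 1/(2*√972317 - 6064320) = 1/(-6064320 + 2*√972317)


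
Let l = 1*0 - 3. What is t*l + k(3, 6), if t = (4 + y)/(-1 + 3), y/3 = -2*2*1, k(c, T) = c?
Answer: 15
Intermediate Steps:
l = -3 (l = 0 - 3 = -3)
y = -12 (y = 3*(-2*2*1) = 3*(-4*1) = 3*(-4) = -12)
t = -4 (t = (4 - 12)/(-1 + 3) = -8/2 = -8*½ = -4)
t*l + k(3, 6) = -4*(-3) + 3 = 12 + 3 = 15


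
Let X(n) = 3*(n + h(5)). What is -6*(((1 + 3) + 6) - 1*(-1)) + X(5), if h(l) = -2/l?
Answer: -261/5 ≈ -52.200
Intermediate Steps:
X(n) = -6/5 + 3*n (X(n) = 3*(n - 2/5) = 3*(n - 2*⅕) = 3*(n - ⅖) = 3*(-⅖ + n) = -6/5 + 3*n)
-6*(((1 + 3) + 6) - 1*(-1)) + X(5) = -6*(((1 + 3) + 6) - 1*(-1)) + (-6/5 + 3*5) = -6*((4 + 6) + 1) + (-6/5 + 15) = -6*(10 + 1) + 69/5 = -6*11 + 69/5 = -66 + 69/5 = -261/5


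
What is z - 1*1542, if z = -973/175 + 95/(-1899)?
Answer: -73472786/47475 ≈ -1547.6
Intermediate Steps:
z = -266336/47475 (z = -973*1/175 + 95*(-1/1899) = -139/25 - 95/1899 = -266336/47475 ≈ -5.6100)
z - 1*1542 = -266336/47475 - 1*1542 = -266336/47475 - 1542 = -73472786/47475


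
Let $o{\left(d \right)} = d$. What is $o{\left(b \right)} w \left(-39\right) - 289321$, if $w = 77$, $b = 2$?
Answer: $-295327$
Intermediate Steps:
$o{\left(b \right)} w \left(-39\right) - 289321 = 2 \cdot 77 \left(-39\right) - 289321 = 154 \left(-39\right) - 289321 = -6006 - 289321 = -295327$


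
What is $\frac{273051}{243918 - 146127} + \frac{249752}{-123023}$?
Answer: $\frac{3056018447}{4010180731} \approx 0.76206$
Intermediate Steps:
$\frac{273051}{243918 - 146127} + \frac{249752}{-123023} = \frac{273051}{97791} + 249752 \left(- \frac{1}{123023}\right) = 273051 \cdot \frac{1}{97791} - \frac{249752}{123023} = \frac{91017}{32597} - \frac{249752}{123023} = \frac{3056018447}{4010180731}$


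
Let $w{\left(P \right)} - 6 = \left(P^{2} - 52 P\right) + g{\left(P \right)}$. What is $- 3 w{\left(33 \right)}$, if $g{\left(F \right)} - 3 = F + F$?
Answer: $1656$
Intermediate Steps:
$g{\left(F \right)} = 3 + 2 F$ ($g{\left(F \right)} = 3 + \left(F + F\right) = 3 + 2 F$)
$w{\left(P \right)} = 9 + P^{2} - 50 P$ ($w{\left(P \right)} = 6 + \left(\left(P^{2} - 52 P\right) + \left(3 + 2 P\right)\right) = 6 + \left(3 + P^{2} - 50 P\right) = 9 + P^{2} - 50 P$)
$- 3 w{\left(33 \right)} = - 3 \left(9 + 33^{2} - 1650\right) = - 3 \left(9 + 1089 - 1650\right) = \left(-3\right) \left(-552\right) = 1656$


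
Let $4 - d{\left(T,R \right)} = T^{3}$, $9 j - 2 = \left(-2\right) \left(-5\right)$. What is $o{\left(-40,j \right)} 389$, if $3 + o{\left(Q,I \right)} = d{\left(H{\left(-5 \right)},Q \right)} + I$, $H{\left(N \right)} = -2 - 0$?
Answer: $\frac{12059}{3} \approx 4019.7$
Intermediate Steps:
$j = \frac{4}{3}$ ($j = \frac{2}{9} + \frac{\left(-2\right) \left(-5\right)}{9} = \frac{2}{9} + \frac{1}{9} \cdot 10 = \frac{2}{9} + \frac{10}{9} = \frac{4}{3} \approx 1.3333$)
$H{\left(N \right)} = -2$ ($H{\left(N \right)} = -2 + 0 = -2$)
$d{\left(T,R \right)} = 4 - T^{3}$
$o{\left(Q,I \right)} = 9 + I$ ($o{\left(Q,I \right)} = -3 + \left(\left(4 - \left(-2\right)^{3}\right) + I\right) = -3 + \left(\left(4 - -8\right) + I\right) = -3 + \left(\left(4 + 8\right) + I\right) = -3 + \left(12 + I\right) = 9 + I$)
$o{\left(-40,j \right)} 389 = \left(9 + \frac{4}{3}\right) 389 = \frac{31}{3} \cdot 389 = \frac{12059}{3}$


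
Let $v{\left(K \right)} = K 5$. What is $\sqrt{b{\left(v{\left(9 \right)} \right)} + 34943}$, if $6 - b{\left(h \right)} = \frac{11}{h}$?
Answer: $\frac{\sqrt{7863470}}{15} \approx 186.95$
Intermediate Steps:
$v{\left(K \right)} = 5 K$
$b{\left(h \right)} = 6 - \frac{11}{h}$
$\sqrt{b{\left(v{\left(9 \right)} \right)} + 34943} = \sqrt{\left(6 - \frac{11}{5 \cdot 9}\right) + 34943} = \sqrt{\left(6 - \frac{11}{45}\right) + 34943} = \sqrt{\frac{259}{45} + 34943} = \sqrt{\frac{1572694}{45}} = \frac{\sqrt{7863470}}{15}$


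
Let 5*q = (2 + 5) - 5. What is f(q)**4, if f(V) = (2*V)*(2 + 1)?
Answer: 20736/625 ≈ 33.178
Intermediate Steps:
q = 2/5 (q = ((2 + 5) - 5)/5 = (7 - 5)/5 = (1/5)*2 = 2/5 ≈ 0.40000)
f(V) = 6*V (f(V) = (2*V)*3 = 6*V)
f(q)**4 = (6*(2/5))**4 = (12/5)**4 = 20736/625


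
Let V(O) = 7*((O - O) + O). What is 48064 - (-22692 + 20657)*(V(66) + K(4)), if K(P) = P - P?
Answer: 988234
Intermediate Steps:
V(O) = 7*O (V(O) = 7*(0 + O) = 7*O)
K(P) = 0
48064 - (-22692 + 20657)*(V(66) + K(4)) = 48064 - (-22692 + 20657)*(7*66 + 0) = 48064 - (-2035)*(462 + 0) = 48064 - (-2035)*462 = 48064 - 1*(-940170) = 48064 + 940170 = 988234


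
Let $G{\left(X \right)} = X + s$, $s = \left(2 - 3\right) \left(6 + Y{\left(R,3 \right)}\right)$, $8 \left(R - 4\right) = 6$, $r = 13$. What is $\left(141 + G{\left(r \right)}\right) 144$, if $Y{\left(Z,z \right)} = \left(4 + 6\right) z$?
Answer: $16992$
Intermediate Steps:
$R = \frac{19}{4}$ ($R = 4 + \frac{1}{8} \cdot 6 = 4 + \frac{3}{4} = \frac{19}{4} \approx 4.75$)
$Y{\left(Z,z \right)} = 10 z$
$s = -36$ ($s = \left(2 - 3\right) \left(6 + 10 \cdot 3\right) = - (6 + 30) = \left(-1\right) 36 = -36$)
$G{\left(X \right)} = -36 + X$ ($G{\left(X \right)} = X - 36 = -36 + X$)
$\left(141 + G{\left(r \right)}\right) 144 = \left(141 + \left(-36 + 13\right)\right) 144 = \left(141 - 23\right) 144 = 118 \cdot 144 = 16992$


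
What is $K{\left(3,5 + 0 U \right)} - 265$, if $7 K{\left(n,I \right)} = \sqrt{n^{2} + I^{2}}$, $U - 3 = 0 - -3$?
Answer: $-265 + \frac{\sqrt{34}}{7} \approx -264.17$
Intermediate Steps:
$U = 6$ ($U = 3 + \left(0 - -3\right) = 3 + \left(0 + 3\right) = 3 + 3 = 6$)
$K{\left(n,I \right)} = \frac{\sqrt{I^{2} + n^{2}}}{7}$ ($K{\left(n,I \right)} = \frac{\sqrt{n^{2} + I^{2}}}{7} = \frac{\sqrt{I^{2} + n^{2}}}{7}$)
$K{\left(3,5 + 0 U \right)} - 265 = \frac{\sqrt{\left(5 + 0 \cdot 6\right)^{2} + 3^{2}}}{7} - 265 = \frac{\sqrt{\left(5 + 0\right)^{2} + 9}}{7} - 265 = \frac{\sqrt{5^{2} + 9}}{7} - 265 = \frac{\sqrt{25 + 9}}{7} - 265 = \frac{\sqrt{34}}{7} - 265 = -265 + \frac{\sqrt{34}}{7}$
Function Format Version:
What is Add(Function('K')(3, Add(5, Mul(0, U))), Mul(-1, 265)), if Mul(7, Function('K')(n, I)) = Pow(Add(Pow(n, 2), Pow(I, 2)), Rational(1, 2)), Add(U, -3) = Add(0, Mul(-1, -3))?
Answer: Add(-265, Mul(Rational(1, 7), Pow(34, Rational(1, 2)))) ≈ -264.17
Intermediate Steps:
U = 6 (U = Add(3, Add(0, Mul(-1, -3))) = Add(3, Add(0, 3)) = Add(3, 3) = 6)
Function('K')(n, I) = Mul(Rational(1, 7), Pow(Add(Pow(I, 2), Pow(n, 2)), Rational(1, 2))) (Function('K')(n, I) = Mul(Rational(1, 7), Pow(Add(Pow(n, 2), Pow(I, 2)), Rational(1, 2))) = Mul(Rational(1, 7), Pow(Add(Pow(I, 2), Pow(n, 2)), Rational(1, 2))))
Add(Function('K')(3, Add(5, Mul(0, U))), Mul(-1, 265)) = Add(Mul(Rational(1, 7), Pow(Add(Pow(Add(5, Mul(0, 6)), 2), Pow(3, 2)), Rational(1, 2))), Mul(-1, 265)) = Add(Mul(Rational(1, 7), Pow(Add(Pow(Add(5, 0), 2), 9), Rational(1, 2))), -265) = Add(Mul(Rational(1, 7), Pow(Add(Pow(5, 2), 9), Rational(1, 2))), -265) = Add(Mul(Rational(1, 7), Pow(Add(25, 9), Rational(1, 2))), -265) = Add(Mul(Rational(1, 7), Pow(34, Rational(1, 2))), -265) = Add(-265, Mul(Rational(1, 7), Pow(34, Rational(1, 2))))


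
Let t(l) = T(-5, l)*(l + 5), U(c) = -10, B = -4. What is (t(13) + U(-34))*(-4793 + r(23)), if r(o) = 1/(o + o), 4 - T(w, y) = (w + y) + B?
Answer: 1102385/23 ≈ 47930.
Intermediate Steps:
T(w, y) = 8 - w - y (T(w, y) = 4 - ((w + y) - 4) = 4 - (-4 + w + y) = 4 + (4 - w - y) = 8 - w - y)
r(o) = 1/(2*o)
t(l) = (5 + l)*(13 - l) (t(l) = (8 - 1*(-5) - l)*(l + 5) = (8 + 5 - l)*(5 + l) = (13 - l)*(5 + l) = (5 + l)*(13 - l))
(t(13) + U(-34))*(-4793 + r(23)) = (-(-13 + 13)*(5 + 13) - 10)*(-4793 + (½)/23) = (-1*0*18 - 10)*(-4793 + (½)*(1/23)) = (0 - 10)*(-4793 + 1/46) = -10*(-220477/46) = 1102385/23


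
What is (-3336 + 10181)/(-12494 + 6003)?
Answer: -6845/6491 ≈ -1.0545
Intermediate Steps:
(-3336 + 10181)/(-12494 + 6003) = 6845/(-6491) = 6845*(-1/6491) = -6845/6491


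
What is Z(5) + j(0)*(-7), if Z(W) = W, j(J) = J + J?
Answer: 5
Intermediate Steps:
j(J) = 2*J
Z(5) + j(0)*(-7) = 5 + (2*0)*(-7) = 5 + 0*(-7) = 5 + 0 = 5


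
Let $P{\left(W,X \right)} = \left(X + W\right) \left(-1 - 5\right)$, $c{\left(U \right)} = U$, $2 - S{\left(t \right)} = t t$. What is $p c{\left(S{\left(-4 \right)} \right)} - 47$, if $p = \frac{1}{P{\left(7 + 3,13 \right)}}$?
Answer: $- \frac{3236}{69} \approx -46.899$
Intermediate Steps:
$S{\left(t \right)} = 2 - t^{2}$ ($S{\left(t \right)} = 2 - t t = 2 - t^{2}$)
$P{\left(W,X \right)} = - 6 W - 6 X$ ($P{\left(W,X \right)} = \left(W + X\right) \left(-6\right) = - 6 W - 6 X$)
$p = - \frac{1}{138}$ ($p = \frac{1}{- 6 \left(7 + 3\right) - 78} = \frac{1}{\left(-6\right) 10 - 78} = \frac{1}{-60 - 78} = \frac{1}{-138} = - \frac{1}{138} \approx -0.0072464$)
$p c{\left(S{\left(-4 \right)} \right)} - 47 = - \frac{2 - \left(-4\right)^{2}}{138} - 47 = - \frac{2 - 16}{138} - 47 = \left(- \frac{1}{138}\right) \left(-14\right) - 47 = \frac{7}{69} - 47 = - \frac{3236}{69}$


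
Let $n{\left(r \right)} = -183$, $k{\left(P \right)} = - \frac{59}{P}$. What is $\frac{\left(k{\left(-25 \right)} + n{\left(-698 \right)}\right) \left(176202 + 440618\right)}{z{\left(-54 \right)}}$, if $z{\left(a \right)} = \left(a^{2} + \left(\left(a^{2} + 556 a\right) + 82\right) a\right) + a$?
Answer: $- \frac{278555912}{3655665} \approx -76.198$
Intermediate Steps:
$z{\left(a \right)} = a + a^{2} + a \left(82 + a^{2} + 556 a\right)$ ($z{\left(a \right)} = \left(a^{2} + \left(82 + a^{2} + 556 a\right) a\right) + a = \left(a^{2} + a \left(82 + a^{2} + 556 a\right)\right) + a = a + a^{2} + a \left(82 + a^{2} + 556 a\right)$)
$\frac{\left(k{\left(-25 \right)} + n{\left(-698 \right)}\right) \left(176202 + 440618\right)}{z{\left(-54 \right)}} = \frac{\left(- \frac{59}{-25} - 183\right) \left(176202 + 440618\right)}{\left(-54\right) \left(83 + \left(-54\right)^{2} + 557 \left(-54\right)\right)} = \frac{\left(\left(-59\right) \left(- \frac{1}{25}\right) - 183\right) 616820}{\left(-54\right) \left(83 + 2916 - 30078\right)} = \frac{\left(\frac{59}{25} - 183\right) 616820}{\left(-54\right) \left(-27079\right)} = \frac{\left(- \frac{4516}{25}\right) 616820}{1462266} = \left(- \frac{557111824}{5}\right) \frac{1}{1462266} = - \frac{278555912}{3655665}$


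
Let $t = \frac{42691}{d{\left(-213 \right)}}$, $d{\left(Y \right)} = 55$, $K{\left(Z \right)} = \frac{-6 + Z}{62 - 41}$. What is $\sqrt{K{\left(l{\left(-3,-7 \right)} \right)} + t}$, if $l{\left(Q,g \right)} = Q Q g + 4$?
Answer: $\frac{2 \sqrt{2130870}}{105} \approx 27.805$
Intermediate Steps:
$l{\left(Q,g \right)} = 4 + g Q^{2}$ ($l{\left(Q,g \right)} = Q^{2} g + 4 = g Q^{2} + 4 = 4 + g Q^{2}$)
$K{\left(Z \right)} = - \frac{2}{7} + \frac{Z}{21}$ ($K{\left(Z \right)} = \frac{-6 + Z}{21} = \left(-6 + Z\right) \frac{1}{21} = - \frac{2}{7} + \frac{Z}{21}$)
$t = \frac{3881}{5}$ ($t = \frac{42691}{55} = 42691 \cdot \frac{1}{55} = \frac{3881}{5} \approx 776.2$)
$\sqrt{K{\left(l{\left(-3,-7 \right)} \right)} + t} = \sqrt{\left(- \frac{2}{7} + \frac{4 - 7 \left(-3\right)^{2}}{21}\right) + \frac{3881}{5}} = \sqrt{\left(- \frac{2}{7} + \frac{4 - 63}{21}\right) + \frac{3881}{5}} = \sqrt{\left(- \frac{2}{7} + \frac{1}{21} \left(-59\right)\right) + \frac{3881}{5}} = \sqrt{\left(- \frac{2}{7} - \frac{59}{21}\right) + \frac{3881}{5}} = \sqrt{- \frac{65}{21} + \frac{3881}{5}} = \sqrt{\frac{81176}{105}} = \frac{2 \sqrt{2130870}}{105}$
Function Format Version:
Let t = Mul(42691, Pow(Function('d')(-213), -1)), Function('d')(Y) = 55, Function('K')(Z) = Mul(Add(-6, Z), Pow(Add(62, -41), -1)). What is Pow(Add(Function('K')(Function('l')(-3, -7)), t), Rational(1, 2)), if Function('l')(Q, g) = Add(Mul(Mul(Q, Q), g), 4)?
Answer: Mul(Rational(2, 105), Pow(2130870, Rational(1, 2))) ≈ 27.805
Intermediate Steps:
Function('l')(Q, g) = Add(4, Mul(g, Pow(Q, 2))) (Function('l')(Q, g) = Add(Mul(Pow(Q, 2), g), 4) = Add(Mul(g, Pow(Q, 2)), 4) = Add(4, Mul(g, Pow(Q, 2))))
Function('K')(Z) = Add(Rational(-2, 7), Mul(Rational(1, 21), Z)) (Function('K')(Z) = Mul(Add(-6, Z), Pow(21, -1)) = Mul(Add(-6, Z), Rational(1, 21)) = Add(Rational(-2, 7), Mul(Rational(1, 21), Z)))
t = Rational(3881, 5) (t = Mul(42691, Pow(55, -1)) = Mul(42691, Rational(1, 55)) = Rational(3881, 5) ≈ 776.20)
Pow(Add(Function('K')(Function('l')(-3, -7)), t), Rational(1, 2)) = Pow(Add(Add(Rational(-2, 7), Mul(Rational(1, 21), Add(4, Mul(-7, Pow(-3, 2))))), Rational(3881, 5)), Rational(1, 2)) = Pow(Add(Add(Rational(-2, 7), Mul(Rational(1, 21), Add(4, Mul(-7, 9)))), Rational(3881, 5)), Rational(1, 2)) = Pow(Add(Add(Rational(-2, 7), Mul(Rational(1, 21), Add(4, -63))), Rational(3881, 5)), Rational(1, 2)) = Pow(Add(Add(Rational(-2, 7), Mul(Rational(1, 21), -59)), Rational(3881, 5)), Rational(1, 2)) = Pow(Add(Add(Rational(-2, 7), Rational(-59, 21)), Rational(3881, 5)), Rational(1, 2)) = Pow(Add(Rational(-65, 21), Rational(3881, 5)), Rational(1, 2)) = Pow(Rational(81176, 105), Rational(1, 2)) = Mul(Rational(2, 105), Pow(2130870, Rational(1, 2)))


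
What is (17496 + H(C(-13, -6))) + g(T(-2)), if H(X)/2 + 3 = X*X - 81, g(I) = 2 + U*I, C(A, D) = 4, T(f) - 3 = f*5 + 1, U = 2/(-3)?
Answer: 17366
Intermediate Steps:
U = -⅔ (U = 2*(-⅓) = -⅔ ≈ -0.66667)
T(f) = 4 + 5*f (T(f) = 3 + (f*5 + 1) = 3 + (5*f + 1) = 3 + (1 + 5*f) = 4 + 5*f)
g(I) = 2 - 2*I/3
H(X) = -168 + 2*X² (H(X) = -6 + 2*(X*X - 81) = -6 + 2*(X² - 81) = -6 + 2*(-81 + X²) = -6 + (-162 + 2*X²) = -168 + 2*X²)
(17496 + H(C(-13, -6))) + g(T(-2)) = (17496 + (-168 + 2*4²)) + (2 - 2*(4 + 5*(-2))/3) = (17496 + (-168 + 2*16)) + (2 - 2*(4 - 10)/3) = (17496 + (-168 + 32)) + (2 - ⅔*(-6)) = (17496 - 136) + (2 + 4) = 17360 + 6 = 17366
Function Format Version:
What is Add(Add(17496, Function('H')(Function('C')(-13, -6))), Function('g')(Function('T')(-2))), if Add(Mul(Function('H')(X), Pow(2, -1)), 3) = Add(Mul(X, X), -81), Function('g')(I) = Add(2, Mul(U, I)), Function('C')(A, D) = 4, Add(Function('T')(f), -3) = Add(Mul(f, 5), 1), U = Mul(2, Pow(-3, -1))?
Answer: 17366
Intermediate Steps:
U = Rational(-2, 3) (U = Mul(2, Rational(-1, 3)) = Rational(-2, 3) ≈ -0.66667)
Function('T')(f) = Add(4, Mul(5, f)) (Function('T')(f) = Add(3, Add(Mul(f, 5), 1)) = Add(3, Add(Mul(5, f), 1)) = Add(3, Add(1, Mul(5, f))) = Add(4, Mul(5, f)))
Function('g')(I) = Add(2, Mul(Rational(-2, 3), I))
Function('H')(X) = Add(-168, Mul(2, Pow(X, 2))) (Function('H')(X) = Add(-6, Mul(2, Add(Mul(X, X), -81))) = Add(-6, Mul(2, Add(Pow(X, 2), -81))) = Add(-6, Mul(2, Add(-81, Pow(X, 2)))) = Add(-6, Add(-162, Mul(2, Pow(X, 2)))) = Add(-168, Mul(2, Pow(X, 2))))
Add(Add(17496, Function('H')(Function('C')(-13, -6))), Function('g')(Function('T')(-2))) = Add(Add(17496, Add(-168, Mul(2, Pow(4, 2)))), Add(2, Mul(Rational(-2, 3), Add(4, Mul(5, -2))))) = Add(Add(17496, Add(-168, Mul(2, 16))), Add(2, Mul(Rational(-2, 3), Add(4, -10)))) = Add(Add(17496, Add(-168, 32)), Add(2, Mul(Rational(-2, 3), -6))) = Add(Add(17496, -136), Add(2, 4)) = Add(17360, 6) = 17366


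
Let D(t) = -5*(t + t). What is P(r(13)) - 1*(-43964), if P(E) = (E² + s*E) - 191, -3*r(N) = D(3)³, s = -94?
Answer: 80197773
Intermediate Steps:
D(t) = -10*t
r(N) = 9000 (r(N) = -(-10*3)³/3 = -⅓*(-30)³ = -⅓*(-27000) = 9000)
P(E) = -191 + E² - 94*E (P(E) = (E² - 94*E) - 191 = -191 + E² - 94*E)
P(r(13)) - 1*(-43964) = (-191 + 9000² - 94*9000) - 1*(-43964) = (-191 + 81000000 - 846000) + 43964 = 80153809 + 43964 = 80197773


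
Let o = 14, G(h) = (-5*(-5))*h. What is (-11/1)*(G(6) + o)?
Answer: -1804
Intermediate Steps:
G(h) = 25*h
(-11/1)*(G(6) + o) = (-11/1)*(25*6 + 14) = (-11*1)*(150 + 14) = -11*164 = -1804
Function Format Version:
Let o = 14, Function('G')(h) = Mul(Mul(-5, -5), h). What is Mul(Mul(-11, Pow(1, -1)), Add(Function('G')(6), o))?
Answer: -1804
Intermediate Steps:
Function('G')(h) = Mul(25, h)
Mul(Mul(-11, Pow(1, -1)), Add(Function('G')(6), o)) = Mul(Mul(-11, Pow(1, -1)), Add(Mul(25, 6), 14)) = Mul(Mul(-11, 1), Add(150, 14)) = Mul(-11, 164) = -1804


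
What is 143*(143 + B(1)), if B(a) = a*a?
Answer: 20592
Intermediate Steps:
B(a) = a²
143*(143 + B(1)) = 143*(143 + 1²) = 143*(143 + 1) = 143*144 = 20592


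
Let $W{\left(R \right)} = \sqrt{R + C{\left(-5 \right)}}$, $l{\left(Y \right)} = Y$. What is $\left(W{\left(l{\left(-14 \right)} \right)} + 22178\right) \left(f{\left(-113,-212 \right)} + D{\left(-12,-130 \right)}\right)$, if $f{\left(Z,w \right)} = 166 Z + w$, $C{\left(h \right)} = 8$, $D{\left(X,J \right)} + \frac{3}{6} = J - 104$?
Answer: $-425917401 - \frac{38409 i \sqrt{6}}{2} \approx -4.2592 \cdot 10^{8} - 47041.0 i$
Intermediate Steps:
$D{\left(X,J \right)} = - \frac{209}{2} + J$ ($D{\left(X,J \right)} = - \frac{1}{2} + \left(J - 104\right) = - \frac{1}{2} + \left(-104 + J\right) = - \frac{209}{2} + J$)
$W{\left(R \right)} = \sqrt{8 + R}$ ($W{\left(R \right)} = \sqrt{R + 8} = \sqrt{8 + R}$)
$f{\left(Z,w \right)} = w + 166 Z$
$\left(W{\left(l{\left(-14 \right)} \right)} + 22178\right) \left(f{\left(-113,-212 \right)} + D{\left(-12,-130 \right)}\right) = \left(\sqrt{8 - 14} + 22178\right) \left(\left(-212 + 166 \left(-113\right)\right) - \frac{469}{2}\right) = \left(\sqrt{-6} + 22178\right) \left(\left(-212 - 18758\right) - \frac{469}{2}\right) = \left(i \sqrt{6} + 22178\right) \left(-18970 - \frac{469}{2}\right) = \left(22178 + i \sqrt{6}\right) \left(- \frac{38409}{2}\right) = -425917401 - \frac{38409 i \sqrt{6}}{2}$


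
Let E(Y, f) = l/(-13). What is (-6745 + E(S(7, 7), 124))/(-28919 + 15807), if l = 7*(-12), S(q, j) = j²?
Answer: 87601/170456 ≈ 0.51392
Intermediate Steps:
l = -84
E(Y, f) = 84/13 (E(Y, f) = -84/(-13) = -84*(-1/13) = 84/13)
(-6745 + E(S(7, 7), 124))/(-28919 + 15807) = (-6745 + 84/13)/(-28919 + 15807) = -87601/13/(-13112) = -87601/13*(-1/13112) = 87601/170456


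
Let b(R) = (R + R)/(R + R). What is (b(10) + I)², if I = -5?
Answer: 16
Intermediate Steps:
b(R) = 1 (b(R) = (2*R)/((2*R)) = (2*R)*(1/(2*R)) = 1)
(b(10) + I)² = (1 - 5)² = (-4)² = 16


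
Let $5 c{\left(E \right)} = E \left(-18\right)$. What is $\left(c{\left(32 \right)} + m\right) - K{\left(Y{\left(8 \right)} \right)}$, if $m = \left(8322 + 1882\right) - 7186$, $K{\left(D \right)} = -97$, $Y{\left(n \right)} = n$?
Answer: $\frac{14999}{5} \approx 2999.8$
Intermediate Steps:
$c{\left(E \right)} = - \frac{18 E}{5}$ ($c{\left(E \right)} = \frac{E \left(-18\right)}{5} = \frac{\left(-18\right) E}{5} = - \frac{18 E}{5}$)
$m = 3018$ ($m = 10204 - 7186 = 3018$)
$\left(c{\left(32 \right)} + m\right) - K{\left(Y{\left(8 \right)} \right)} = \left(\left(- \frac{18}{5}\right) 32 + 3018\right) - -97 = \left(- \frac{576}{5} + 3018\right) + 97 = \frac{14514}{5} + 97 = \frac{14999}{5}$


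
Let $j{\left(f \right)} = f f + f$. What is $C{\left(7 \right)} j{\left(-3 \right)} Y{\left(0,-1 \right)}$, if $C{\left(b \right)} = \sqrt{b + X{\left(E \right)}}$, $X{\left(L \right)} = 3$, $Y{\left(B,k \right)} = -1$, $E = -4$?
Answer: $- 6 \sqrt{10} \approx -18.974$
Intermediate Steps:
$j{\left(f \right)} = f + f^{2}$ ($j{\left(f \right)} = f^{2} + f = f + f^{2}$)
$C{\left(b \right)} = \sqrt{3 + b}$ ($C{\left(b \right)} = \sqrt{b + 3} = \sqrt{3 + b}$)
$C{\left(7 \right)} j{\left(-3 \right)} Y{\left(0,-1 \right)} = \sqrt{3 + 7} \left(- 3 \left(1 - 3\right)\right) \left(-1\right) = \sqrt{10} \left(\left(-3\right) \left(-2\right)\right) \left(-1\right) = \sqrt{10} \cdot 6 \left(-1\right) = 6 \sqrt{10} \left(-1\right) = - 6 \sqrt{10}$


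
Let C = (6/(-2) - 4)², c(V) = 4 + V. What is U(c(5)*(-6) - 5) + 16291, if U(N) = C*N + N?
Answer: 13341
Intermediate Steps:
C = 49 (C = (6*(-½) - 4)² = (-3 - 4)² = (-7)² = 49)
U(N) = 50*N (U(N) = 49*N + N = 50*N)
U(c(5)*(-6) - 5) + 16291 = 50*((4 + 5)*(-6) - 5) + 16291 = 50*(9*(-6) - 5) + 16291 = 50*(-54 - 5) + 16291 = 50*(-59) + 16291 = -2950 + 16291 = 13341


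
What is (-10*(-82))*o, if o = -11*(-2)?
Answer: 18040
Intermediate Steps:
o = 22
(-10*(-82))*o = -10*(-82)*22 = 820*22 = 18040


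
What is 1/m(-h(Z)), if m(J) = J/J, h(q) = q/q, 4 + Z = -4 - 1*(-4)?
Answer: 1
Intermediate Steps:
Z = -4 (Z = -4 + (-4 - 1*(-4)) = -4 + (-4 + 4) = -4 + 0 = -4)
h(q) = 1
m(J) = 1
1/m(-h(Z)) = 1/1 = 1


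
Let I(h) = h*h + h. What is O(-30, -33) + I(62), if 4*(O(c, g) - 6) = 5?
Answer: 15653/4 ≈ 3913.3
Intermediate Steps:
I(h) = h + h² (I(h) = h² + h = h + h²)
O(c, g) = 29/4 (O(c, g) = 6 + (¼)*5 = 6 + 5/4 = 29/4)
O(-30, -33) + I(62) = 29/4 + 62*(1 + 62) = 29/4 + 62*63 = 29/4 + 3906 = 15653/4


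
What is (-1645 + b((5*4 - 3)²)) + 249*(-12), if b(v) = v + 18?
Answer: -4326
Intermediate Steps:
b(v) = 18 + v
(-1645 + b((5*4 - 3)²)) + 249*(-12) = (-1645 + (18 + (5*4 - 3)²)) + 249*(-12) = (-1645 + (18 + (20 - 3)²)) - 2988 = (-1645 + (18 + 17²)) - 2988 = (-1645 + (18 + 289)) - 2988 = (-1645 + 307) - 2988 = -1338 - 2988 = -4326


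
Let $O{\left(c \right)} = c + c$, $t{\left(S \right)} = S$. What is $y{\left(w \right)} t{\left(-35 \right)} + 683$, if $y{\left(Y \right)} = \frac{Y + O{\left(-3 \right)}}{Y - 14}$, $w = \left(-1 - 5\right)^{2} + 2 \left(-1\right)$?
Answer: $634$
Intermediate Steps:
$O{\left(c \right)} = 2 c$
$w = 34$ ($w = \left(-6\right)^{2} - 2 = 36 - 2 = 34$)
$y{\left(Y \right)} = \frac{-6 + Y}{-14 + Y}$ ($y{\left(Y \right)} = \frac{Y + 2 \left(-3\right)}{Y - 14} = \frac{Y - 6}{-14 + Y} = \frac{-6 + Y}{-14 + Y}$)
$y{\left(w \right)} t{\left(-35 \right)} + 683 = \frac{-6 + 34}{-14 + 34} \left(-35\right) + 683 = \frac{1}{20} \cdot 28 \left(-35\right) + 683 = \frac{7}{5} \left(-35\right) + 683 = -49 + 683 = 634$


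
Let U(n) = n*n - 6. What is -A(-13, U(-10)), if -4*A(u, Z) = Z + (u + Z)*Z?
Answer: 1927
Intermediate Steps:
U(n) = -6 + n² (U(n) = n² - 6 = -6 + n²)
A(u, Z) = -Z/4 - Z*(Z + u)/4 (A(u, Z) = -(Z + (u + Z)*Z)/4 = -(Z + (Z + u)*Z)/4 = -(Z + Z*(Z + u))/4 = -Z/4 - Z*(Z + u)/4)
-A(-13, U(-10)) = -(-1)*(-6 + (-10)²)*(1 + (-6 + (-10)²) - 13)/4 = -(-1)*(-6 + 100)*(1 + (-6 + 100) - 13)/4 = -(-1)*94*(1 + 94 - 13)/4 = -(-1)*94*82/4 = -1*(-1927) = 1927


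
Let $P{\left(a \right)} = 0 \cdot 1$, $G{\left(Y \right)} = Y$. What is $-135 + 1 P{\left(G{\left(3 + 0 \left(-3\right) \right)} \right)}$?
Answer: $-135$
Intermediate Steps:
$P{\left(a \right)} = 0$
$-135 + 1 P{\left(G{\left(3 + 0 \left(-3\right) \right)} \right)} = -135 + 1 \cdot 0 = -135 + 0 = -135$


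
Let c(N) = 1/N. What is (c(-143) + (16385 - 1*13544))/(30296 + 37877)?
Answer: 406262/9748739 ≈ 0.041673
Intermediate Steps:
(c(-143) + (16385 - 1*13544))/(30296 + 37877) = (1/(-143) + (16385 - 1*13544))/(30296 + 37877) = (-1/143 + (16385 - 13544))/68173 = (-1/143 + 2841)*(1/68173) = (406262/143)*(1/68173) = 406262/9748739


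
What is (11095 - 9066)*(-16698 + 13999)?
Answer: -5476271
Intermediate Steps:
(11095 - 9066)*(-16698 + 13999) = 2029*(-2699) = -5476271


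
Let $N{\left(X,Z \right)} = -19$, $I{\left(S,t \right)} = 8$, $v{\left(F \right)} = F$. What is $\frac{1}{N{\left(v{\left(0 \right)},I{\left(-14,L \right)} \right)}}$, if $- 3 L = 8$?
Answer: $- \frac{1}{19} \approx -0.052632$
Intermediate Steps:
$L = - \frac{8}{3}$ ($L = \left(- \frac{1}{3}\right) 8 = - \frac{8}{3} \approx -2.6667$)
$\frac{1}{N{\left(v{\left(0 \right)},I{\left(-14,L \right)} \right)}} = \frac{1}{-19} = - \frac{1}{19}$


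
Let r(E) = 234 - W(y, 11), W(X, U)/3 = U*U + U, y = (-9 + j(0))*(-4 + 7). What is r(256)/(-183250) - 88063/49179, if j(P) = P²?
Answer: -8064788876/4506025875 ≈ -1.7898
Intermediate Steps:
y = -27 (y = (-9 + 0²)*(-4 + 7) = (-9 + 0)*3 = -9*3 = -27)
W(X, U) = 3*U + 3*U² (W(X, U) = 3*(U*U + U) = 3*(U² + U) = 3*(U + U²) = 3*U + 3*U²)
r(E) = -162 (r(E) = 234 - 3*11*(1 + 11) = 234 - 3*11*12 = 234 - 1*396 = 234 - 396 = -162)
r(256)/(-183250) - 88063/49179 = -162/(-183250) - 88063/49179 = -162*(-1/183250) - 88063*1/49179 = 81/91625 - 88063/49179 = -8064788876/4506025875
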